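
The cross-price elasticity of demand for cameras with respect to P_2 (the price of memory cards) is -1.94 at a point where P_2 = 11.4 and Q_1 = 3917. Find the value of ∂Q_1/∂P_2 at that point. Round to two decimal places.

ε = (∂Q_1/∂P_2)·(P_2/Q_1) ⇒ ∂Q_1/∂P_2 = ε·Q_1/P_2 = -1.94 × 3917/11.4 ≈ -666.58.

-666.58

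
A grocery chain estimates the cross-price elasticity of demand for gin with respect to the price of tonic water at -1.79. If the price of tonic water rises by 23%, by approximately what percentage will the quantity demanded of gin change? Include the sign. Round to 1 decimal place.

%ΔQ ≈ ε × %ΔP of tonic water = -1.79 × (23%) = -41.2%.

-41.2%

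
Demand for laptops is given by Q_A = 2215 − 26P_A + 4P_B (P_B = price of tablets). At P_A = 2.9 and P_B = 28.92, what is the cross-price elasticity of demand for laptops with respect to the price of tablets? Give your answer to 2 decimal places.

0.05

At P_A = 2.9 and P_B = 28.92: Q_A = 2255.28.
∂Q_A/∂P_B = 4.
ε = (∂Q_A/∂P_B)(P_B/Q_A) = 4 × (28.92/2255.28) ≈ 0.05.
Since ε > 0, laptops and tablets are substitutes.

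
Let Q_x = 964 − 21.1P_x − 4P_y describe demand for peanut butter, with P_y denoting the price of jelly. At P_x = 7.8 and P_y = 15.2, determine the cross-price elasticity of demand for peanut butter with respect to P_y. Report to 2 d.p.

-0.08

At P_x = 7.8 and P_y = 15.2: Q_x = 738.62.
∂Q_x/∂P_y = -4.
ε = (∂Q_x/∂P_y)(P_y/Q_x) = -4 × (15.2/738.62) ≈ -0.08.
Since ε < 0, peanut butter and jelly are complements.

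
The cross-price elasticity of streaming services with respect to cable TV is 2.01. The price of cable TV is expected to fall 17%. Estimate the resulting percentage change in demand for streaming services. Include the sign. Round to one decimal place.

-34.2%

%ΔQ ≈ ε × %ΔP of cable TV = 2.01 × (-17%) = -34.2%.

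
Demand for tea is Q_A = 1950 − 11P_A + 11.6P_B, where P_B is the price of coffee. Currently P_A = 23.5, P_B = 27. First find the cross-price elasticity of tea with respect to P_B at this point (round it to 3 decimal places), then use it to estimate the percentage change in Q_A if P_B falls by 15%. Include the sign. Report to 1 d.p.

-2.3%

At P_A = 23.5, P_B = 27: Q_A = 2004.7.
∂Q_A/∂P_B = 11.6.
ε = (∂Q_A/∂P_B)(P_B/Q_A) = 11.6000 × 27/2004.7 ≈ 0.156.
%ΔQ_A ≈ ε × %ΔP_B = 0.156 × (-15%) = -2.3%.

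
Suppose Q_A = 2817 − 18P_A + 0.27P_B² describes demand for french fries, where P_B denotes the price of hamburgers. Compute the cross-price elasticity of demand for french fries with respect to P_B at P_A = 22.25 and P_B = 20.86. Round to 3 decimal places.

0.093

At P_A = 22.25 and P_B = 20.86: Q_A = 2533.988.
∂Q_A/∂P_B = 0.54P_B = 0.54(20.86) = 11.2644.
ε = (∂Q_A/∂P_B)(P_B/Q_A) = 11.2644 × (20.86/2533.988) ≈ 0.093.
ε > 0: substitutes.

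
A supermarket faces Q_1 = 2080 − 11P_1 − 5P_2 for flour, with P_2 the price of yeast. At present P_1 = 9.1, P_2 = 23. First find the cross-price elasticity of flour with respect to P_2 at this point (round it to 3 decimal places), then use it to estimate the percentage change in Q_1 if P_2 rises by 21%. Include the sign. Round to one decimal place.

-1.3%

At P_1 = 9.1, P_2 = 23: Q_1 = 1864.9.
∂Q_1/∂P_2 = -5.
ε = (∂Q_1/∂P_2)(P_2/Q_1) = -5.0000 × 23/1864.9 ≈ -0.062.
%ΔQ_1 ≈ ε × %ΔP_2 = -0.062 × (21%) = -1.3%.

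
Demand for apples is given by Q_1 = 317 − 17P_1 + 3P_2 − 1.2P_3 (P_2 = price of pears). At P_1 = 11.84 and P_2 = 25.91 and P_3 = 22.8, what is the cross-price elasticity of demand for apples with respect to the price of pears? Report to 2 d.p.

0.47

At P_1 = 11.84 and P_2 = 25.91 and P_3 = 22.8: Q_1 = 166.09.
∂Q_1/∂P_2 = 3.
ε = (∂Q_1/∂P_2)(P_2/Q_1) = 3 × (25.91/166.09) ≈ 0.47.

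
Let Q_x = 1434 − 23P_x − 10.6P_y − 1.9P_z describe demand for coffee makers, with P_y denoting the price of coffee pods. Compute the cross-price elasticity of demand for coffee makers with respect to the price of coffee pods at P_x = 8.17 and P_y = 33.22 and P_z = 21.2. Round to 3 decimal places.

-0.412

At P_x = 8.17 and P_y = 33.22 and P_z = 21.2: Q_x = 853.678.
∂Q_x/∂P_y = -10.6.
ε = (∂Q_x/∂P_y)(P_y/Q_x) = -10.6 × (33.22/853.678) ≈ -0.412.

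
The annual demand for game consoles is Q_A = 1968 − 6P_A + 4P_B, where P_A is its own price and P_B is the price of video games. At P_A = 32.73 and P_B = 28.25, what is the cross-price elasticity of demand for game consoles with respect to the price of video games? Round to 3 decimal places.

0.060

At P_A = 32.73 and P_B = 28.25: Q_A = 1884.62.
∂Q_A/∂P_B = 4.
ε = (∂Q_A/∂P_B)(P_B/Q_A) = 4 × (28.25/1884.62) ≈ 0.060.
Since ε > 0, game consoles and video games are substitutes.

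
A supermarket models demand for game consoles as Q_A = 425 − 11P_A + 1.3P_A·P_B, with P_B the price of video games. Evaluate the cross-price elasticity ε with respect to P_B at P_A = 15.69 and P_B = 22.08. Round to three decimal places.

0.641

At P_A = 15.69 and P_B = 22.08: Q_A = 702.776.
∂Q_A/∂P_B = 1.3P_A = 1.3(15.69) = 20.3970.
ε = (∂Q_A/∂P_B)(P_B/Q_A) = 20.3970 × (22.08/702.776) ≈ 0.641.
ε > 0: substitutes.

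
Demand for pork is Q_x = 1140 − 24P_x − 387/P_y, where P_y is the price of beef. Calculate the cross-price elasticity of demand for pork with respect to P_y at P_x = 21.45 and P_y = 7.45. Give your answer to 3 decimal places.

0.091

At P_x = 21.45 and P_y = 7.45: Q_x = 573.254.
∂Q_x/∂P_y = 387/P_y² = 6.9727.
ε = (∂Q_x/∂P_y)(P_y/Q_x) = 6.9727 × (7.45/573.254) ≈ 0.091.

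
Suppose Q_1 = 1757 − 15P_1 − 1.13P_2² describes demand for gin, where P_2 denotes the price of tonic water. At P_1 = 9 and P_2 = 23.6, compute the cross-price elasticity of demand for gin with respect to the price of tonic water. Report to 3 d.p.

At P_1 = 9 and P_2 = 23.6: Q_1 = 992.635.
∂Q_1/∂P_2 = -2.26P_2 = -2.26(23.6) = -53.3360.
ε = (∂Q_1/∂P_2)(P_2/Q_1) = -53.3360 × (23.6/992.635) ≈ -1.268.

-1.268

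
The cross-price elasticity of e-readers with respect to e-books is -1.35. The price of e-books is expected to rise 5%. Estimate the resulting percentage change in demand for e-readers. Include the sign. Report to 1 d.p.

%ΔQ ≈ ε × %ΔP of e-books = -1.35 × (5%) = -6.8%.

-6.8%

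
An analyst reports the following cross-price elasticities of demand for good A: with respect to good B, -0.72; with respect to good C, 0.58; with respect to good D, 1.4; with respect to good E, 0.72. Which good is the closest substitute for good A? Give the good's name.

good D

Substitutes have ε > 0. Among the positive values, 1.4 (good D) is largest.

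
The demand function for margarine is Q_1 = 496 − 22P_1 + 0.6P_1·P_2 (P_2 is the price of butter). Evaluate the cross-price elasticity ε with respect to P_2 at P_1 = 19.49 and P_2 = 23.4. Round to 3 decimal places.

0.803

At P_1 = 19.49 and P_2 = 23.4: Q_1 = 340.860.
∂Q_1/∂P_2 = 0.6P_1 = 0.6(19.49) = 11.6940.
ε = (∂Q_1/∂P_2)(P_2/Q_1) = 11.6940 × (23.4/340.860) ≈ 0.803.
ε > 0: substitutes.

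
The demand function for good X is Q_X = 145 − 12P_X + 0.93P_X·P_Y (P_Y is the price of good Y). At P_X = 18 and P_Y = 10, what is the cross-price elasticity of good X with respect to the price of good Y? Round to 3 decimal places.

1.737

At P_X = 18 and P_Y = 10: Q_X = 96.4.
∂Q_X/∂P_Y = 0.93P_X = 0.93(18) = 16.7400.
ε = (∂Q_X/∂P_Y)(P_Y/Q_X) = 16.7400 × (10/96.4) ≈ 1.737.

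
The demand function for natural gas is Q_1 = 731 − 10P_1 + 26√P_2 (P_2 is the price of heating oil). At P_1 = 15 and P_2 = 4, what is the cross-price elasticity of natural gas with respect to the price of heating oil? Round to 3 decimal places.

0.041

At P_1 = 15 and P_2 = 4: Q_1 = 633.
∂Q_1/∂P_2 = 26/(2√P_2) = 26/(2√4) = 6.5000.
ε = (∂Q_1/∂P_2)(P_2/Q_1) = 6.5000 × (4/633) ≈ 0.041.
ε > 0: substitutes.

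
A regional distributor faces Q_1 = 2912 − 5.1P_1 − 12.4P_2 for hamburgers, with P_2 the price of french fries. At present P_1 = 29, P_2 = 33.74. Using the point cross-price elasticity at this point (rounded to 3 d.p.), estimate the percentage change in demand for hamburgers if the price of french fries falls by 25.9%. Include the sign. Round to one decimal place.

At P_1 = 29, P_2 = 33.74: Q_1 = 2345.724.
∂Q_1/∂P_2 = -12.4.
ε = (∂Q_1/∂P_2)(P_2/Q_1) = -12.4000 × 33.74/2345.724 ≈ -0.178.
%ΔQ_1 ≈ ε × %ΔP_2 = -0.178 × (-25.9%) = 4.6%.

4.6%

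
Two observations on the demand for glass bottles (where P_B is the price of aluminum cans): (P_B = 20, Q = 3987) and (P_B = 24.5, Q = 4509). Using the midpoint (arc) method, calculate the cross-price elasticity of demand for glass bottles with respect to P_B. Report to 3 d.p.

ΔQ_A = 4509 − 3987 = 522; ΔP_B = 24.5 − 20 = 4.5.
Midpoints: Q̄_A = 4248.0, P̄_B = 22.25.
ε = (ΔQ_A/Q̄_A)/(ΔP_B/P̄_B) = (522/4248.0)/(4.5/22.25) ≈ 0.608.
ε > 0: glass bottles and aluminum cans are substitutes.

0.608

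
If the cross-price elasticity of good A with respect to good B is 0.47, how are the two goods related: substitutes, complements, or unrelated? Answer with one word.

substitutes

ε = 0.47 > 0, so a higher price of good B raises demand for good A: substitutes.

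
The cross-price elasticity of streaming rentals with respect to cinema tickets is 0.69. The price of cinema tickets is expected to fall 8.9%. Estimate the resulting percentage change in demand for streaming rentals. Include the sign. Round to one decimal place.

%ΔQ ≈ ε × %ΔP of cinema tickets = 0.69 × (-8.9%) = -6.1%.

-6.1%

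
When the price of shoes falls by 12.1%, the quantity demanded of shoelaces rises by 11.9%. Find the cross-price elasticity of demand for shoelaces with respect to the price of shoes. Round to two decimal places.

-0.98

ε = (%ΔQ of shoelaces) / (%ΔP of shoes) = (11.9%) / (-12.1%) ≈ -0.98.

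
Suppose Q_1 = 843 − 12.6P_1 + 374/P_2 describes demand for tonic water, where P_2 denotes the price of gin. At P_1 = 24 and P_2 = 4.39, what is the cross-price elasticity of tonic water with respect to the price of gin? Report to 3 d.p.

-0.136

At P_1 = 24 and P_2 = 4.39: Q_1 = 625.794.
∂Q_1/∂P_2 = −374/P_2² = -19.4063.
ε = (∂Q_1/∂P_2)(P_2/Q_1) = -19.4063 × (4.39/625.794) ≈ -0.136.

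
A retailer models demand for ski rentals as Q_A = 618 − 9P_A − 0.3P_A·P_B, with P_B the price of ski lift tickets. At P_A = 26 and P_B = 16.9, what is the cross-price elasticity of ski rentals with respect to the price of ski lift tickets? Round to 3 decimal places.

-0.523

At P_A = 26 and P_B = 16.9: Q_A = 252.18.
∂Q_A/∂P_B = -0.3P_A = -0.3(26) = -7.8000.
ε = (∂Q_A/∂P_B)(P_B/Q_A) = -7.8000 × (16.9/252.18) ≈ -0.523.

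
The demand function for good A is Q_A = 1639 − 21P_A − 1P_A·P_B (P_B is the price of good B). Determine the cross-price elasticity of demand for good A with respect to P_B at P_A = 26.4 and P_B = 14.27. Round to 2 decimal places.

At P_A = 26.4 and P_B = 14.27: Q_A = 707.872.
∂Q_A/∂P_B = -1P_A = -1(26.4) = -26.4000.
ε = (∂Q_A/∂P_B)(P_B/Q_A) = -26.4000 × (14.27/707.872) ≈ -0.53.
ε < 0: complements.

-0.53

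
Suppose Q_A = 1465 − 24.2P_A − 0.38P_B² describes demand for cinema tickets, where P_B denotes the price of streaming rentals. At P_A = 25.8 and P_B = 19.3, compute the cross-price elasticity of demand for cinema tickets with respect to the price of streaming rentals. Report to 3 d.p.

-0.405

At P_A = 25.8 and P_B = 19.3: Q_A = 699.094.
∂Q_A/∂P_B = -0.76P_B = -0.76(19.3) = -14.6680.
ε = (∂Q_A/∂P_B)(P_B/Q_A) = -14.6680 × (19.3/699.094) ≈ -0.405.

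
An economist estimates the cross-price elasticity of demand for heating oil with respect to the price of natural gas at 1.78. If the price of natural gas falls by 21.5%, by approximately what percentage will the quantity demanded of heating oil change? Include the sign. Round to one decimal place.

%ΔQ ≈ ε × %ΔP of natural gas = 1.78 × (-21.5%) = -38.3%.

-38.3%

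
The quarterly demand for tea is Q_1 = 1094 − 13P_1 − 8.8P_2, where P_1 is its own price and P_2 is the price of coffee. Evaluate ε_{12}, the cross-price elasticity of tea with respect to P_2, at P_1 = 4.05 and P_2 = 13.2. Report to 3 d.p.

At P_1 = 4.05 and P_2 = 13.2: Q_1 = 925.19.
∂Q_1/∂P_2 = -8.8.
ε = (∂Q_1/∂P_2)(P_2/Q_1) = -8.8 × (13.2/925.19) ≈ -0.126.

-0.126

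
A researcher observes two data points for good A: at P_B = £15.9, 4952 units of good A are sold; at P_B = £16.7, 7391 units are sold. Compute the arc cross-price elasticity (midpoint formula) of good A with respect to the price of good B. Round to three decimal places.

ΔQ_A = 7391 − 4952 = 2439; ΔP_B = 16.7 − 15.9 = 0.8.
Midpoints: Q̄_A = 6171.5, P̄_B = 16.30.
ε = (ΔQ_A/Q̄_A)/(ΔP_B/P̄_B) = (2439/6171.5)/(0.8/16.30) ≈ 8.052.

8.052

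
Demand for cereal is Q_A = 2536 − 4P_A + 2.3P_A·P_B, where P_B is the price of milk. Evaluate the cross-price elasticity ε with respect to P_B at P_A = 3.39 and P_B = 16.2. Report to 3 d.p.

0.048

At P_A = 3.39 and P_B = 16.2: Q_A = 2648.751.
∂Q_A/∂P_B = 2.3P_A = 2.3(3.39) = 7.7970.
ε = (∂Q_A/∂P_B)(P_B/Q_A) = 7.7970 × (16.2/2648.751) ≈ 0.048.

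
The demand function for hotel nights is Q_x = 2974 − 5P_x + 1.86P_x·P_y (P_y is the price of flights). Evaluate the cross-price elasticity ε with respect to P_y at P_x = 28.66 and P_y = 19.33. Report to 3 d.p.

0.267

At P_x = 28.66 and P_y = 19.33: Q_x = 3861.136.
∂Q_x/∂P_y = 1.86P_x = 1.86(28.66) = 53.3076.
ε = (∂Q_x/∂P_y)(P_y/Q_x) = 53.3076 × (19.33/3861.136) ≈ 0.267.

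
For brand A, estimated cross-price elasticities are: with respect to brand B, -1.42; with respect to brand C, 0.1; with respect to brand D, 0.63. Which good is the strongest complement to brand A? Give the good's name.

Complements have ε < 0. The most negative value is -1.42 (brand B).

brand B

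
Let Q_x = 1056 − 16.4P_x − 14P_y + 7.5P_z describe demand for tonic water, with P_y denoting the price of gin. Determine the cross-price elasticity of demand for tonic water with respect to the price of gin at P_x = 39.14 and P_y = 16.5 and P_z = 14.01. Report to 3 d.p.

At P_x = 39.14 and P_y = 16.5 and P_z = 14.01: Q_x = 288.179.
∂Q_x/∂P_y = -14.
ε = (∂Q_x/∂P_y)(P_y/Q_x) = -14 × (16.5/288.179) ≈ -0.802.
Since ε < 0, tonic water and gin are complements.

-0.802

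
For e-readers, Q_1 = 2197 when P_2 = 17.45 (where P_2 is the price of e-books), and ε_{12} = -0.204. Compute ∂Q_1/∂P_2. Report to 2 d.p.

ε = (∂Q_1/∂P_2)·(P_2/Q_1) ⇒ ∂Q_1/∂P_2 = ε·Q_1/P_2 = -0.204 × 2197/17.45 ≈ -25.68.

-25.68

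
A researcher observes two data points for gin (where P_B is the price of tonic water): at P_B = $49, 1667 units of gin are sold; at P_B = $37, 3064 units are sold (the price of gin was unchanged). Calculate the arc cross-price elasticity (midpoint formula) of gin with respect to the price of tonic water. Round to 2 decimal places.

-2.12

ΔQ_A = 3064 − 1667 = 1397; ΔP_B = 37 − 49 = -12.
Midpoints: Q̄_A = 2365.5, P̄_B = 43.00.
ε = (ΔQ_A/Q̄_A)/(ΔP_B/P̄_B) = (1397/2365.5)/(-12/43.00) ≈ -2.12.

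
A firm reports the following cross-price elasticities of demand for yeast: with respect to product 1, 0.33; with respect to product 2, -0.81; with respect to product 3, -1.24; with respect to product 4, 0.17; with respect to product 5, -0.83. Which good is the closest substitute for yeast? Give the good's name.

product 1

Substitutes have ε > 0. Among the positive values, 0.33 (product 1) is largest.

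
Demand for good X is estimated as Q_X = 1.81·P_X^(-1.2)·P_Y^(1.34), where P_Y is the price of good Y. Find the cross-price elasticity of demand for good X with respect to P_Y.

In a log-linear (constant-elasticity) demand function, the coefficient on the exponent of P_Y is the cross-price elasticity.
ε = 1.34. Positive, so good X and good Y are substitutes.

1.34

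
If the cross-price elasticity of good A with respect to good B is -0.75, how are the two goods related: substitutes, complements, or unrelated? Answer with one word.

complements

ε = -0.75 < 0, so a higher price of good B lowers demand for good A: complements.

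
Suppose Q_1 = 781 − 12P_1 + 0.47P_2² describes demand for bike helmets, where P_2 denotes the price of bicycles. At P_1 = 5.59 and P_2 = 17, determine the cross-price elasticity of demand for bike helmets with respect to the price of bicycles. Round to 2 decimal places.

0.32

At P_1 = 5.59 and P_2 = 17: Q_1 = 849.75.
∂Q_1/∂P_2 = 0.94P_2 = 0.94(17) = 15.9800.
ε = (∂Q_1/∂P_2)(P_2/Q_1) = 15.9800 × (17/849.75) ≈ 0.32.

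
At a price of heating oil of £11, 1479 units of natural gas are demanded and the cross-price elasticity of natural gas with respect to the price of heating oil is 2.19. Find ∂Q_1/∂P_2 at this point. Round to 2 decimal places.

ε = (∂Q_1/∂P_2)·(P_2/Q_1) ⇒ ∂Q_1/∂P_2 = ε·Q_1/P_2 = 2.19 × 1479/11 ≈ 294.46.

294.46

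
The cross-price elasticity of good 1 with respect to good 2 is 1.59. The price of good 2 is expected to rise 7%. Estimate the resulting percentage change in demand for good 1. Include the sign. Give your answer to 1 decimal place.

%ΔQ ≈ ε × %ΔP of good 2 = 1.59 × (7%) = 11.1%.

11.1%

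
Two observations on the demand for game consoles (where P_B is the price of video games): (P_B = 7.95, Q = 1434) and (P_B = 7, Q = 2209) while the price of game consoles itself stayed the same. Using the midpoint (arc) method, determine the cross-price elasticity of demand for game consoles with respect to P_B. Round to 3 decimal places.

-3.348

ΔQ_A = 2209 − 1434 = 775; ΔP_B = 7 − 7.95 = -0.95.
Midpoints: Q̄_A = 1821.5, P̄_B = 7.47.
ε = (ΔQ_A/Q̄_A)/(ΔP_B/P̄_B) = (775/1821.5)/(-0.95/7.47) ≈ -3.348.
ε < 0: game consoles and video games are complements.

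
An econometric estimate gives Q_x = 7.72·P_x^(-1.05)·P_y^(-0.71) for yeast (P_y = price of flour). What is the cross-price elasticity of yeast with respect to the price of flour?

-0.71

In a log-linear (constant-elasticity) demand function, the coefficient on the exponent of P_y is the cross-price elasticity.
ε = -0.71. Negative, so yeast and flour are complements.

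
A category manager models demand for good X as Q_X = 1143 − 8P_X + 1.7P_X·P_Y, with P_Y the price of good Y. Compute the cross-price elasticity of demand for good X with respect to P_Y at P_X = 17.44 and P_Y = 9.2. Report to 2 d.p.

At P_X = 17.44 and P_Y = 9.2: Q_X = 1276.242.
∂Q_X/∂P_Y = 1.7P_X = 1.7(17.44) = 29.6480.
ε = (∂Q_X/∂P_Y)(P_Y/Q_X) = 29.6480 × (9.2/1276.242) ≈ 0.21.

0.21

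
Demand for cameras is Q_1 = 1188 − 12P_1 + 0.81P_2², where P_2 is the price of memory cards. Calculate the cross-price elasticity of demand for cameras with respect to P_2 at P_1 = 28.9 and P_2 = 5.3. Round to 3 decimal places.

0.053

At P_1 = 28.9 and P_2 = 5.3: Q_1 = 863.953.
∂Q_1/∂P_2 = 1.62P_2 = 1.62(5.3) = 8.5860.
ε = (∂Q_1/∂P_2)(P_2/Q_1) = 8.5860 × (5.3/863.953) ≈ 0.053.
ε > 0: substitutes.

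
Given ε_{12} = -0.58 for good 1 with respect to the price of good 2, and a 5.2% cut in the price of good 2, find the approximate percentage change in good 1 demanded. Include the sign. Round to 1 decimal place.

3.0%

%ΔQ ≈ ε × %ΔP of good 2 = -0.58 × (-5.2%) = 3.0%.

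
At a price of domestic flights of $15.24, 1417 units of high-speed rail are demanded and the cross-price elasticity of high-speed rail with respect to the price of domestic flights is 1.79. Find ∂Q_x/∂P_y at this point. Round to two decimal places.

166.43

ε = (∂Q_x/∂P_y)·(P_y/Q_x) ⇒ ∂Q_x/∂P_y = ε·Q_x/P_y = 1.79 × 1417/15.24 ≈ 166.43.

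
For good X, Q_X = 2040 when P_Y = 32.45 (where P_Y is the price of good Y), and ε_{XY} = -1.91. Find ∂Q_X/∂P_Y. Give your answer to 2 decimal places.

ε = (∂Q_X/∂P_Y)·(P_Y/Q_X) ⇒ ∂Q_X/∂P_Y = ε·Q_X/P_Y = -1.91 × 2040/32.45 ≈ -120.07.

-120.07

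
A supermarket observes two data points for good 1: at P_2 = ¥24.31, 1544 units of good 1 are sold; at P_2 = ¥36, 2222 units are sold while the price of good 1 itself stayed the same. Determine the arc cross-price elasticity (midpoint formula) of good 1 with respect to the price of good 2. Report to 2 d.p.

0.93

ΔQ_1 = 2222 − 1544 = 678; ΔP_2 = 36 − 24.31 = 11.69.
Midpoints: Q̄_1 = 1883.0, P̄_2 = 30.16.
ε = (ΔQ_1/Q̄_1)/(ΔP_2/P̄_2) = (678/1883.0)/(11.69/30.16) ≈ 0.93.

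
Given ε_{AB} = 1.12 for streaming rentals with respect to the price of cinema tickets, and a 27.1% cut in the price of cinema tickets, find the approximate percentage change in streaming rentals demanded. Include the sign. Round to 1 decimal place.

%ΔQ ≈ ε × %ΔP of cinema tickets = 1.12 × (-27.1%) = -30.4%.
Demand for streaming rentals falls by about 30.4%.

-30.4%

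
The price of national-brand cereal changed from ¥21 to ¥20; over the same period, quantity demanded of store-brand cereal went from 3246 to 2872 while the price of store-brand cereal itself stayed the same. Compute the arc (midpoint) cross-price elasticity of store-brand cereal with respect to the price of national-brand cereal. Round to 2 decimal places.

2.51

ΔQ_A = 2872 − 3246 = -374; ΔP_B = 20 − 21 = -1.
Midpoints: Q̄_A = 3059.0, P̄_B = 20.50.
ε = (ΔQ_A/Q̄_A)/(ΔP_B/P̄_B) = (-374/3059.0)/(-1/20.50) ≈ 2.51.
ε > 0: store-brand cereal and national-brand cereal are substitutes.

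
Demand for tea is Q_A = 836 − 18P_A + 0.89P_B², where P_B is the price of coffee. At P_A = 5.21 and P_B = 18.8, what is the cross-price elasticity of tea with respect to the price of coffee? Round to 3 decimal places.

At P_A = 5.21 and P_B = 18.8: Q_A = 1056.782.
∂Q_A/∂P_B = 1.78P_B = 1.78(18.8) = 33.4640.
ε = (∂Q_A/∂P_B)(P_B/Q_A) = 33.4640 × (18.8/1056.782) ≈ 0.595.
ε > 0: substitutes.

0.595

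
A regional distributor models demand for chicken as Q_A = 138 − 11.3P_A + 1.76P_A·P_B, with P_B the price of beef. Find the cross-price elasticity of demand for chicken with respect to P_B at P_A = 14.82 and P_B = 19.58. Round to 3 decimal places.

1.061

At P_A = 14.82 and P_B = 19.58: Q_A = 481.243.
∂Q_A/∂P_B = 1.76P_A = 1.76(14.82) = 26.0832.
ε = (∂Q_A/∂P_B)(P_B/Q_A) = 26.0832 × (19.58/481.243) ≈ 1.061.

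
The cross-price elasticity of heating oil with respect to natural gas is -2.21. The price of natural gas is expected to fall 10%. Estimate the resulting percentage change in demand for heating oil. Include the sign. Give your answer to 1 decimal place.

%ΔQ ≈ ε × %ΔP of natural gas = -2.21 × (-10%) = 22.1%.

22.1%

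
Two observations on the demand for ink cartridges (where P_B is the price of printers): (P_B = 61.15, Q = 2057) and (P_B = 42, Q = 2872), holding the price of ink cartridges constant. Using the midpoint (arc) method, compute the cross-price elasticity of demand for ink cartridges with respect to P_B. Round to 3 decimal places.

-0.891

ΔQ_A = 2872 − 2057 = 815; ΔP_B = 42 − 61.15 = -19.15.
Midpoints: Q̄_A = 2464.5, P̄_B = 51.58.
ε = (ΔQ_A/Q̄_A)/(ΔP_B/P̄_B) = (815/2464.5)/(-19.15/51.58) ≈ -0.891.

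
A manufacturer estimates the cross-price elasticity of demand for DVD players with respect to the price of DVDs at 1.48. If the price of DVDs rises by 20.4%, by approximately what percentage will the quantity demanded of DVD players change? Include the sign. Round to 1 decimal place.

30.2%

%ΔQ ≈ ε × %ΔP of DVDs = 1.48 × (20.4%) = 30.2%.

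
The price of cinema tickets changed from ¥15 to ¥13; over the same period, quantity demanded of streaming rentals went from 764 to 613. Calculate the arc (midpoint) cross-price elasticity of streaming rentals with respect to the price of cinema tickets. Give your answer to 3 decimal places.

ΔQ_A = 613 − 764 = -151; ΔP_B = 13 − 15 = -2.
Midpoints: Q̄_A = 688.5, P̄_B = 14.00.
ε = (ΔQ_A/Q̄_A)/(ΔP_B/P̄_B) = (-151/688.5)/(-2/14.00) ≈ 1.535.
ε > 0: streaming rentals and cinema tickets are substitutes.

1.535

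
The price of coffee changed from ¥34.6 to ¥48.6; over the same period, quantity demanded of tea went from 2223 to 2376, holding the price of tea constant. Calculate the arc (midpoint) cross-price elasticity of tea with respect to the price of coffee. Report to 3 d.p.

0.198

ΔQ_A = 2376 − 2223 = 153; ΔP_B = 48.6 − 34.6 = 14.
Midpoints: Q̄_A = 2299.5, P̄_B = 41.60.
ε = (ΔQ_A/Q̄_A)/(ΔP_B/P̄_B) = (153/2299.5)/(14/41.60) ≈ 0.198.
ε > 0: tea and coffee are substitutes.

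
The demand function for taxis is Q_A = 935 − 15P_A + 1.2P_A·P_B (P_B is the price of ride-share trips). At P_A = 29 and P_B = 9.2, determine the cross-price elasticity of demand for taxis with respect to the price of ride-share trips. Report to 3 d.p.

0.390

At P_A = 29 and P_B = 9.2: Q_A = 820.16.
∂Q_A/∂P_B = 1.2P_A = 1.2(29) = 34.8000.
ε = (∂Q_A/∂P_B)(P_B/Q_A) = 34.8000 × (9.2/820.16) ≈ 0.390.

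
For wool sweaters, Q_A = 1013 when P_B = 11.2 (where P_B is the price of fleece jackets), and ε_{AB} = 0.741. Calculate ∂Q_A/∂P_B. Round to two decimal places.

ε = (∂Q_A/∂P_B)·(P_B/Q_A) ⇒ ∂Q_A/∂P_B = ε·Q_A/P_B = 0.741 × 1013/11.2 ≈ 67.02.

67.02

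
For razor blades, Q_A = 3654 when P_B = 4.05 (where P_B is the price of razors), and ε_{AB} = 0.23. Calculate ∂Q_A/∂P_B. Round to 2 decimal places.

ε = (∂Q_A/∂P_B)·(P_B/Q_A) ⇒ ∂Q_A/∂P_B = ε·Q_A/P_B = 0.23 × 3654/4.05 ≈ 207.51.

207.51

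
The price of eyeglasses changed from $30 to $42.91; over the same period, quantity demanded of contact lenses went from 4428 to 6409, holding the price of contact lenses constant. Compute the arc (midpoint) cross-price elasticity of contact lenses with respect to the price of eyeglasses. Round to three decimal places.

1.032

ΔQ_A = 6409 − 4428 = 1981; ΔP_B = 42.91 − 30 = 12.91.
Midpoints: Q̄_A = 5418.5, P̄_B = 36.45.
ε = (ΔQ_A/Q̄_A)/(ΔP_B/P̄_B) = (1981/5418.5)/(12.91/36.45) ≈ 1.032.
ε > 0: contact lenses and eyeglasses are substitutes.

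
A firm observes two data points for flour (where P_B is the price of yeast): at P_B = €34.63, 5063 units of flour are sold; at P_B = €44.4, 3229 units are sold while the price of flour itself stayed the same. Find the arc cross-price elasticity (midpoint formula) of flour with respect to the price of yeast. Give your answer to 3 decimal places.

-1.789

ΔQ_A = 3229 − 5063 = -1834; ΔP_B = 44.4 − 34.63 = 9.77.
Midpoints: Q̄_A = 4146.0, P̄_B = 39.52.
ε = (ΔQ_A/Q̄_A)/(ΔP_B/P̄_B) = (-1834/4146.0)/(9.77/39.52) ≈ -1.789.
ε < 0: flour and yeast are complements.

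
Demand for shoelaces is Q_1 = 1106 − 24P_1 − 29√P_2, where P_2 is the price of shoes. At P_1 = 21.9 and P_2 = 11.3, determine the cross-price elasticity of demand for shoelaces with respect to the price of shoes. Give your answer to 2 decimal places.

-0.10

At P_1 = 21.9 and P_2 = 11.3: Q_1 = 482.915.
∂Q_1/∂P_2 = -29/(2√P_2) = -29/(2√11.3) = -4.3135.
ε = (∂Q_1/∂P_2)(P_2/Q_1) = -4.3135 × (11.3/482.915) ≈ -0.10.
ε < 0: complements.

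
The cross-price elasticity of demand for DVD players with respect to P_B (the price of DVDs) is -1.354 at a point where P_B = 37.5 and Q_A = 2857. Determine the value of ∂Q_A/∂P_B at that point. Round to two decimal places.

-103.16

ε = (∂Q_A/∂P_B)·(P_B/Q_A) ⇒ ∂Q_A/∂P_B = ε·Q_A/P_B = -1.354 × 2857/37.5 ≈ -103.16.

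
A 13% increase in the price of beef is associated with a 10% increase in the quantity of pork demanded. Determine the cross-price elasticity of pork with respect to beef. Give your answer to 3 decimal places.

ε = (%ΔQ of pork) / (%ΔP of beef) = (10%) / (13%) ≈ 0.769.

0.769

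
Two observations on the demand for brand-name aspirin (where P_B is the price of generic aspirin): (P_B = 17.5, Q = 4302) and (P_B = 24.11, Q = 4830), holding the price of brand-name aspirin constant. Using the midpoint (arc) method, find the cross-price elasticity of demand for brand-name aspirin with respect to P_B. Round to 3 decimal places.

ΔQ_A = 4830 − 4302 = 528; ΔP_B = 24.11 − 17.5 = 6.61.
Midpoints: Q̄_A = 4566.0, P̄_B = 20.80.
ε = (ΔQ_A/Q̄_A)/(ΔP_B/P̄_B) = (528/4566.0)/(6.61/20.80) ≈ 0.364.
ε > 0: brand-name aspirin and generic aspirin are substitutes.

0.364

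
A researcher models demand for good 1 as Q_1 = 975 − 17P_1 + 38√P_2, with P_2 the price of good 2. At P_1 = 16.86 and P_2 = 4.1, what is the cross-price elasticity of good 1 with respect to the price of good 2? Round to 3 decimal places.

0.050

At P_1 = 16.86 and P_2 = 4.1: Q_1 = 765.324.
∂Q_1/∂P_2 = 38/(2√P_2) = 38/(2√4.1) = 9.3834.
ε = (∂Q_1/∂P_2)(P_2/Q_1) = 9.3834 × (4.1/765.324) ≈ 0.050.
ε > 0: substitutes.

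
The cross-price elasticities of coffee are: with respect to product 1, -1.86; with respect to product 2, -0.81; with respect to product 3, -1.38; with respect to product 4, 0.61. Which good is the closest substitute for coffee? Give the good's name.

Substitutes have ε > 0. Among the positive values, 0.61 (product 4) is largest.

product 4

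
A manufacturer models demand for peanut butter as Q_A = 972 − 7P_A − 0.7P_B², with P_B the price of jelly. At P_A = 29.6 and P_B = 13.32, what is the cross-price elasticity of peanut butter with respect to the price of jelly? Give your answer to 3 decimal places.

At P_A = 29.6 and P_B = 13.32: Q_A = 640.604.
∂Q_A/∂P_B = -1.4P_B = -1.4(13.32) = -18.6480.
ε = (∂Q_A/∂P_B)(P_B/Q_A) = -18.6480 × (13.32/640.604) ≈ -0.388.
ε < 0: complements.

-0.388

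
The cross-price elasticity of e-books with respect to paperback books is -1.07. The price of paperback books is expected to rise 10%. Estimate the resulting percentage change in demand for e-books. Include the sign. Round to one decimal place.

%ΔQ ≈ ε × %ΔP of paperback books = -1.07 × (10%) = -10.7%.

-10.7%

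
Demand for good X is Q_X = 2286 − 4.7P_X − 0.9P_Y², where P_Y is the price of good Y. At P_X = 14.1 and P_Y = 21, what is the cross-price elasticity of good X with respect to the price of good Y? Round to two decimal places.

At P_X = 14.1 and P_Y = 21: Q_X = 1822.83.
∂Q_X/∂P_Y = -1.8P_Y = -1.8(21) = -37.8000.
ε = (∂Q_X/∂P_Y)(P_Y/Q_X) = -37.8000 × (21/1822.83) ≈ -0.44.
ε < 0: complements.

-0.44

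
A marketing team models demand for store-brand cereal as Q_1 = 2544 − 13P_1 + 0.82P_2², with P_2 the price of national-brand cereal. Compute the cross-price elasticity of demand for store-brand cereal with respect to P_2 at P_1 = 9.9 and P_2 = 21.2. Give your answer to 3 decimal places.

0.265

At P_1 = 9.9 and P_2 = 21.2: Q_1 = 2783.841.
∂Q_1/∂P_2 = 1.64P_2 = 1.64(21.2) = 34.7680.
ε = (∂Q_1/∂P_2)(P_2/Q_1) = 34.7680 × (21.2/2783.841) ≈ 0.265.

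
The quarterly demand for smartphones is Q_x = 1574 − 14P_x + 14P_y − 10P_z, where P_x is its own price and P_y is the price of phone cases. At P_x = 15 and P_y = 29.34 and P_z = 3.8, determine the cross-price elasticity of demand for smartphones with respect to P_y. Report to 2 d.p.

At P_x = 15 and P_y = 29.34 and P_z = 3.8: Q_x = 1736.76.
∂Q_x/∂P_y = 14.
ε = (∂Q_x/∂P_y)(P_y/Q_x) = 14 × (29.34/1736.76) ≈ 0.24.

0.24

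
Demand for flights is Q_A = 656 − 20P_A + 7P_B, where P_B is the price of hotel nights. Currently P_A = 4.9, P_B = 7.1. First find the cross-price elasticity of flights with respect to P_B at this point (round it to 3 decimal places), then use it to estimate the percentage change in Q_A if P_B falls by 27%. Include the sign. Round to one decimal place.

-2.2%

At P_A = 4.9, P_B = 7.1: Q_A = 607.7.
∂Q_A/∂P_B = 7.
ε = (∂Q_A/∂P_B)(P_B/Q_A) = 7.0000 × 7.1/607.7 ≈ 0.082.
%ΔQ_A ≈ ε × %ΔP_B = 0.082 × (-27%) = -2.2%.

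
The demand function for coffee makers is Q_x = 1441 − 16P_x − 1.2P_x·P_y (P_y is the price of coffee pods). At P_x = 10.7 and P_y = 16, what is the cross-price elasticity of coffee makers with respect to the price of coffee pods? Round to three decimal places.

-0.193

At P_x = 10.7 and P_y = 16: Q_x = 1064.36.
∂Q_x/∂P_y = -1.2P_x = -1.2(10.7) = -12.8400.
ε = (∂Q_x/∂P_y)(P_y/Q_x) = -12.8400 × (16/1064.36) ≈ -0.193.
ε < 0: complements.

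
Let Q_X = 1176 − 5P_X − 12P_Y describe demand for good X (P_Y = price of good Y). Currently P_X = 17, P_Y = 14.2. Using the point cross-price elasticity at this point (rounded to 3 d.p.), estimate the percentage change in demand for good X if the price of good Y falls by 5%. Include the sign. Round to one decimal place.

0.9%

At P_X = 17, P_Y = 14.2: Q_X = 920.6.
∂Q_X/∂P_Y = -12.
ε = (∂Q_X/∂P_Y)(P_Y/Q_X) = -12.0000 × 14.2/920.6 ≈ -0.185.
%ΔQ_X ≈ ε × %ΔP_Y = -0.185 × (-5%) = 0.9%.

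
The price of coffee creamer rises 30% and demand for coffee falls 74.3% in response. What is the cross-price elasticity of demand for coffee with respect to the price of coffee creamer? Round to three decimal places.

ε = (%ΔQ of coffee) / (%ΔP of coffee creamer) = (-74.3%) / (30%) ≈ -2.477.
Negative cross-price elasticity: complements.

-2.477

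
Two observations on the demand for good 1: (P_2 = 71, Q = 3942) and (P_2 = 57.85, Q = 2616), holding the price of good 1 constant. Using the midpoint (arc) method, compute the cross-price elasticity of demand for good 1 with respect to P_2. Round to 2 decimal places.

ΔQ_1 = 2616 − 3942 = -1326; ΔP_2 = 57.85 − 71 = -13.15.
Midpoints: Q̄_1 = 3279.0, P̄_2 = 64.42.
ε = (ΔQ_1/Q̄_1)/(ΔP_2/P̄_2) = (-1326/3279.0)/(-13.15/64.42) ≈ 1.98.
ε > 0: good 1 and good 2 are substitutes.

1.98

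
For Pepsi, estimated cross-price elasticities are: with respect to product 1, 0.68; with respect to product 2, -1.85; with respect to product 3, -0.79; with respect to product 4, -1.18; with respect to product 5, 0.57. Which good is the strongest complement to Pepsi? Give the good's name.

product 2

Complements have ε < 0. The most negative value is -1.85 (product 2).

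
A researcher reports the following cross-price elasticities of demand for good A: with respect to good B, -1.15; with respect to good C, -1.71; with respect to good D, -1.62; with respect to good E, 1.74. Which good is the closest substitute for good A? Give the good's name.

Substitutes have ε > 0. Among the positive values, 1.74 (good E) is largest.

good E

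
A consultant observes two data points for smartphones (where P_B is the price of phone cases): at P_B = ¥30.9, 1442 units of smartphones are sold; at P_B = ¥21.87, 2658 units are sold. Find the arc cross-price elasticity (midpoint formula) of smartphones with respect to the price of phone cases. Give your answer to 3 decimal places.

ΔQ_A = 2658 − 1442 = 1216; ΔP_B = 21.87 − 30.9 = -9.03.
Midpoints: Q̄_A = 2050.0, P̄_B = 26.38.
ε = (ΔQ_A/Q̄_A)/(ΔP_B/P̄_B) = (1216/2050.0)/(-9.03/26.38) ≈ -1.733.
ε < 0: smartphones and phone cases are complements.

-1.733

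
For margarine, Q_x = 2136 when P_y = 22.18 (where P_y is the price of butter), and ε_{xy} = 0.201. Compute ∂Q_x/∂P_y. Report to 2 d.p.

19.36

ε = (∂Q_x/∂P_y)·(P_y/Q_x) ⇒ ∂Q_x/∂P_y = ε·Q_x/P_y = 0.201 × 2136/22.18 ≈ 19.36.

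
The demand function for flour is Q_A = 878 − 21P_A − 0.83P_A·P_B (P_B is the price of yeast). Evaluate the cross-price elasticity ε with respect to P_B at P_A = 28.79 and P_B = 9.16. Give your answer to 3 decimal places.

-4.014

At P_A = 28.79 and P_B = 9.16: Q_A = 54.525.
∂Q_A/∂P_B = -0.83P_A = -0.83(28.79) = -23.8957.
ε = (∂Q_A/∂P_B)(P_B/Q_A) = -23.8957 × (9.16/54.525) ≈ -4.014.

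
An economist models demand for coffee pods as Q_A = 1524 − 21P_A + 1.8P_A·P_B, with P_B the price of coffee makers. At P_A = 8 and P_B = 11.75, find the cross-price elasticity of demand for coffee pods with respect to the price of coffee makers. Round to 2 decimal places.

At P_A = 8 and P_B = 11.75: Q_A = 1525.2.
∂Q_A/∂P_B = 1.8P_A = 1.8(8) = 14.4000.
ε = (∂Q_A/∂P_B)(P_B/Q_A) = 14.4000 × (11.75/1525.2) ≈ 0.11.

0.11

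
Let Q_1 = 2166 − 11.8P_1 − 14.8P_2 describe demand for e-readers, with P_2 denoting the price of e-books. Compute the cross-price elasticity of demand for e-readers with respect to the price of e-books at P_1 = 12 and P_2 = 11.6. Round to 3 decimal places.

-0.093

At P_1 = 12 and P_2 = 11.6: Q_1 = 1852.72.
∂Q_1/∂P_2 = -14.8.
ε = (∂Q_1/∂P_2)(P_2/Q_1) = -14.8 × (11.6/1852.72) ≈ -0.093.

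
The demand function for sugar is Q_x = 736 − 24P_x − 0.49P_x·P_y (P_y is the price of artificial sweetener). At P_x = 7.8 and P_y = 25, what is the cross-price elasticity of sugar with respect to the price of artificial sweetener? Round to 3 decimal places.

-0.211

At P_x = 7.8 and P_y = 25: Q_x = 453.25.
∂Q_x/∂P_y = -0.49P_x = -0.49(7.8) = -3.8220.
ε = (∂Q_x/∂P_y)(P_y/Q_x) = -3.8220 × (25/453.25) ≈ -0.211.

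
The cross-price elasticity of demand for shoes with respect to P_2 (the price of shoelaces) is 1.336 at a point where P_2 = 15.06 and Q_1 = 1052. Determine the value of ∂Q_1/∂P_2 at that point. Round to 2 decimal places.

ε = (∂Q_1/∂P_2)·(P_2/Q_1) ⇒ ∂Q_1/∂P_2 = ε·Q_1/P_2 = 1.336 × 1052/15.06 ≈ 93.32.

93.32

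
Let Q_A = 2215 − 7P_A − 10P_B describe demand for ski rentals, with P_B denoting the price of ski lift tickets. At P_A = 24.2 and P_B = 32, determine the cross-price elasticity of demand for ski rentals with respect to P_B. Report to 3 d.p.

-0.185

At P_A = 24.2 and P_B = 32: Q_A = 1725.6.
∂Q_A/∂P_B = -10.
ε = (∂Q_A/∂P_B)(P_B/Q_A) = -10 × (32/1725.6) ≈ -0.185.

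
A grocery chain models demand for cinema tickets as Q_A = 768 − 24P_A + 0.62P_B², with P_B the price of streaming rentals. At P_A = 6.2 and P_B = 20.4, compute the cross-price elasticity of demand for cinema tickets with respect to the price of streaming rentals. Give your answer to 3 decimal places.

0.588

At P_A = 6.2 and P_B = 20.4: Q_A = 877.219.
∂Q_A/∂P_B = 1.24P_B = 1.24(20.4) = 25.2960.
ε = (∂Q_A/∂P_B)(P_B/Q_A) = 25.2960 × (20.4/877.219) ≈ 0.588.
ε > 0: substitutes.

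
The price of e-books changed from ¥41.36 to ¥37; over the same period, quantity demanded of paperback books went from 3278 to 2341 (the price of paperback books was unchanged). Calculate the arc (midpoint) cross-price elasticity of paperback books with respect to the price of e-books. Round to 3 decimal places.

ΔQ_A = 2341 − 3278 = -937; ΔP_B = 37 − 41.36 = -4.36.
Midpoints: Q̄_A = 2809.5, P̄_B = 39.18.
ε = (ΔQ_A/Q̄_A)/(ΔP_B/P̄_B) = (-937/2809.5)/(-4.36/39.18) ≈ 2.997.

2.997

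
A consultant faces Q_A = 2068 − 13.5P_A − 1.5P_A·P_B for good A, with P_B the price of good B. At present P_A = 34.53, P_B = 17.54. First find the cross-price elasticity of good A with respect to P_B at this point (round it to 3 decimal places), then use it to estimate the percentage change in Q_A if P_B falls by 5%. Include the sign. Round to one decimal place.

6.6%

At P_A = 34.53, P_B = 17.54: Q_A = 693.361.
∂Q_A/∂P_B = -1.5P_A = -51.7950.
ε = (∂Q_A/∂P_B)(P_B/Q_A) = -51.7950 × 17.54/693.361 ≈ -1.310.
%ΔQ_A ≈ ε × %ΔP_B = -1.310 × (-5%) = 6.6%.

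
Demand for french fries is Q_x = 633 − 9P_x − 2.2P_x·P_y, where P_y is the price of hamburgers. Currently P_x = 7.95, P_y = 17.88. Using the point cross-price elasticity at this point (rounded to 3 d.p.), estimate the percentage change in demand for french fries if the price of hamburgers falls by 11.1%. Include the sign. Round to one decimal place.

14.0%

At P_x = 7.95, P_y = 17.88: Q_x = 248.729.
∂Q_x/∂P_y = -2.2P_x = -17.4900.
ε = (∂Q_x/∂P_y)(P_y/Q_x) = -17.4900 × 17.88/248.729 ≈ -1.257.
%ΔQ_x ≈ ε × %ΔP_y = -1.257 × (-11.1%) = 14.0%.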